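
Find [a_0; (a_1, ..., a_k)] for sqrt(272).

[16; (2, 32)]

Write x_i = (sqrt(272) + m_i)/d_i with (m_0, d_0) = (0, 1). a_0 = floor(sqrt(272)) = 16, since 16^2 = 256 <= 272 < 289 = 17^2.
Iterate m_{i+1} = d_i*a_i - m_i, d_{i+1} = (272 - m_{i+1}^2)/d_i, a_{i+1} = floor((a_0 + m_{i+1})/d_{i+1}):
  m_1 = 1*16 - 0 = 16, d_1 = (272 - 16^2)/1 = 16/1 = 16, a_1 = floor((16 + 16)/16) = 2.
  m_2 = 16*2 - 16 = 16, d_2 = (272 - 16^2)/16 = 16/16 = 1, a_2 = floor((16 + 16)/1) = 32.
  m_3 = 1*32 - 16 = 16, d_3 = (272 - 16^2)/1 = 16/1 = 16: (m_3, d_3) = (m_1, d_1) = (16, 16), so from here the quotients repeat a_1, a_2; the period length is 2.
Hence the expansion of sqrt(272) is a_0 = 16 followed by the repeating block 2, 32 (period 2).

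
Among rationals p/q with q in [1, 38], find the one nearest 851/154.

Expand x = 851/154 as a continued fraction with the Euclidean algorithm:
  851 = 5*154 + 81, so a_0 = 5.
  154 = 1*81 + 73, so a_1 = 1.
  81 = 1*73 + 8, so a_2 = 1.
  73 = 9*8 + 1, so a_3 = 9.
  8 = 8*1 + 0, so a_4 = 8.
so x = [5; 1, 1, 9, 8].
Convergents (p_i = a_i*p_{i-1} + p_{i-2}, q_i = a_i*q_{i-1} + q_{i-2} with p_{-2}=0, p_{-1}=1, q_{-2}=1, q_{-1}=0), until the denominator exceeds 38:
  i=0: a_0=5, p_0 = 5*1 + 0 = 5, q_0 = 5*0 + 1 = 1.
  i=1: a_1=1, p_1 = 1*5 + 1 = 6, q_1 = 1*1 + 0 = 1.
  i=2: a_2=1, p_2 = 1*6 + 5 = 11, q_2 = 1*1 + 1 = 2.
  i=3: a_3=9, p_3 = 9*11 + 6 = 105, q_3 = 9*2 + 1 = 19.
  i=4: a_4=8, p_4 = 8*105 + 11 = 851, q_4 = 8*19 + 2 = 154.
q_4 = 154 > 38, so the last convergent with denominator <= 38 is p_3/q_3 = 105/19.
The closest fraction with denominator <= 38 is either p_3/q_3 or the intermediate fraction (k*p_3 + p_2)/(k*q_3 + q_2) with the largest k >= 1 whose denominator stays <= 38; these approach x as k grows, and every other convergent or intermediate fraction in range is farther away.
Largest k: floor((38 - q_2)/q_3) = floor((38 - 2)/19) = 1.
That gives (1*105 + 11)/(1*19 + 2) = 116/21.
Compare the errors: |x - 105/19| = |851*19 - 105*154|/(154*19) = 1/2926, and |x - 116/21| = |851*21 - 116*154|/(154*21) = 7/3234.
Cross-multiplying, 1*3234 = 3234 < 20482 = 7*2926, so 1/2926 is smaller: the convergent 105/19 is closer to x than 116/21.

105/19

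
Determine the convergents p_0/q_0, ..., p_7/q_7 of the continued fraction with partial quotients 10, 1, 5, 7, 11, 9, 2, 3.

Using the convergent recurrence p_i = a_i*p_{i-1} + p_{i-2}, q_i = a_i*q_{i-1} + q_{i-2} with p_{-2}=0, p_{-1}=1, q_{-2}=1, q_{-1}=0:
  i=0: a_0=10, p_0 = 10*1 + 0 = 10, q_0 = 10*0 + 1 = 1.
  i=1: a_1=1, p_1 = 1*10 + 1 = 11, q_1 = 1*1 + 0 = 1.
  i=2: a_2=5, p_2 = 5*11 + 10 = 65, q_2 = 5*1 + 1 = 6.
  i=3: a_3=7, p_3 = 7*65 + 11 = 466, q_3 = 7*6 + 1 = 43.
  i=4: a_4=11, p_4 = 11*466 + 65 = 5191, q_4 = 11*43 + 6 = 479.
  i=5: a_5=9, p_5 = 9*5191 + 466 = 47185, q_5 = 9*479 + 43 = 4354.
  i=6: a_6=2, p_6 = 2*47185 + 5191 = 99561, q_6 = 2*4354 + 479 = 9187.
  i=7: a_7=3, p_7 = 3*99561 + 47185 = 345868, q_7 = 3*9187 + 4354 = 31915.

10/1, 11/1, 65/6, 466/43, 5191/479, 47185/4354, 99561/9187, 345868/31915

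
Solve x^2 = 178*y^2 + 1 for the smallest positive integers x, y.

(x, y) = (1601, 120)

First expand sqrt(178) as a continued fraction. With x_i = (sqrt(178) + m_i)/d_i and (m_0, d_0) = (0, 1): a_0 = floor(sqrt(178)) = 13, since 13^2 = 169 <= 178 < 196 = 14^2.
Iterate m_{i+1} = d_i*a_i - m_i, d_{i+1} = (178 - m_{i+1}^2)/d_i, a_{i+1} = floor((a_0 + m_{i+1})/d_{i+1}):
  m_1 = 1*13 - 0 = 13, d_1 = (178 - 13^2)/1 = 9/1 = 9, a_1 = floor((13 + 13)/9) = 2.
  m_2 = 9*2 - 13 = 5, d_2 = (178 - 5^2)/9 = 153/9 = 17, a_2 = floor((13 + 5)/17) = 1.
  m_3 = 17*1 - 5 = 12, d_3 = (178 - 12^2)/17 = 34/17 = 2, a_3 = floor((13 + 12)/2) = 12.
  m_4 = 2*12 - 12 = 12, d_4 = (178 - 12^2)/2 = 34/2 = 17, a_4 = floor((13 + 12)/17) = 1.
  m_5 = 17*1 - 12 = 5, d_5 = (178 - 5^2)/17 = 153/17 = 9, a_5 = floor((13 + 5)/9) = 2.
  m_6 = 9*2 - 5 = 13, d_6 = (178 - 13^2)/9 = 9/9 = 1, a_6 = floor((13 + 13)/1) = 26.
  m_7 = 1*26 - 13 = 13, d_7 = (178 - 13^2)/1 = 9/1 = 9: (m_7, d_7) = (m_1, d_1) = (13, 9), so from here the quotients repeat a_1, ..., a_6; the period length is 6.
So sqrt(178) = [13; (2, 1, 12, 1, 2, 26)] with period length k = 6.
k is even, so the fundamental solution of x^2 - 178y^2 = 1 is (p_{k-1}, q_{k-1}) = (p_5, q_5); compute convergents through index 5.
Convergents (p_i = a_i*p_{i-1} + p_{i-2}, q_i = a_i*q_{i-1} + q_{i-2} with p_{-2}=0, p_{-1}=1, q_{-2}=1, q_{-1}=0):
  i=0: a_0=13, p_0 = 13*1 + 0 = 13, q_0 = 13*0 + 1 = 1.
  i=1: a_1=2, p_1 = 2*13 + 1 = 27, q_1 = 2*1 + 0 = 2.
  i=2: a_2=1, p_2 = 1*27 + 13 = 40, q_2 = 1*2 + 1 = 3.
  i=3: a_3=12, p_3 = 12*40 + 27 = 507, q_3 = 12*3 + 2 = 38.
  i=4: a_4=1, p_4 = 1*507 + 40 = 547, q_4 = 1*38 + 3 = 41.
  i=5: a_5=2, p_5 = 2*547 + 507 = 1601, q_5 = 2*41 + 38 = 120.
Check: 1601^2 - 178*120^2 = 2563201 - 2563200 = 1, so (x, y) = (1601, 120) solves the equation, and by the theorem it is the least positive solution.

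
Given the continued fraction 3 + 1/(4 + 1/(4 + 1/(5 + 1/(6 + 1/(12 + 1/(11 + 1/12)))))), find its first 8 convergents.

Using the convergent recurrence p_i = a_i*p_{i-1} + p_{i-2}, q_i = a_i*q_{i-1} + q_{i-2} with p_{-2}=0, p_{-1}=1, q_{-2}=1, q_{-1}=0:
  i=0: a_0=3, p_0 = 3*1 + 0 = 3, q_0 = 3*0 + 1 = 1.
  i=1: a_1=4, p_1 = 4*3 + 1 = 13, q_1 = 4*1 + 0 = 4.
  i=2: a_2=4, p_2 = 4*13 + 3 = 55, q_2 = 4*4 + 1 = 17.
  i=3: a_3=5, p_3 = 5*55 + 13 = 288, q_3 = 5*17 + 4 = 89.
  i=4: a_4=6, p_4 = 6*288 + 55 = 1783, q_4 = 6*89 + 17 = 551.
  i=5: a_5=12, p_5 = 12*1783 + 288 = 21684, q_5 = 12*551 + 89 = 6701.
  i=6: a_6=11, p_6 = 11*21684 + 1783 = 240307, q_6 = 11*6701 + 551 = 74262.
  i=7: a_7=12, p_7 = 12*240307 + 21684 = 2905368, q_7 = 12*74262 + 6701 = 897845.

3/1, 13/4, 55/17, 288/89, 1783/551, 21684/6701, 240307/74262, 2905368/897845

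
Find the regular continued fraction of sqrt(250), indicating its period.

Write x_i = (sqrt(250) + m_i)/d_i with (m_0, d_0) = (0, 1). a_0 = floor(sqrt(250)) = 15, since 15^2 = 225 <= 250 < 256 = 16^2.
Iterate m_{i+1} = d_i*a_i - m_i, d_{i+1} = (250 - m_{i+1}^2)/d_i, a_{i+1} = floor((a_0 + m_{i+1})/d_{i+1}):
  m_1 = 1*15 - 0 = 15, d_1 = (250 - 15^2)/1 = 25/1 = 25, a_1 = floor((15 + 15)/25) = 1.
  m_2 = 25*1 - 15 = 10, d_2 = (250 - 10^2)/25 = 150/25 = 6, a_2 = floor((15 + 10)/6) = 4.
  m_3 = 6*4 - 10 = 14, d_3 = (250 - 14^2)/6 = 54/6 = 9, a_3 = floor((15 + 14)/9) = 3.
  m_4 = 9*3 - 14 = 13, d_4 = (250 - 13^2)/9 = 81/9 = 9, a_4 = floor((15 + 13)/9) = 3.
  m_5 = 9*3 - 13 = 14, d_5 = (250 - 14^2)/9 = 54/9 = 6, a_5 = floor((15 + 14)/6) = 4.
  m_6 = 6*4 - 14 = 10, d_6 = (250 - 10^2)/6 = 150/6 = 25, a_6 = floor((15 + 10)/25) = 1.
  m_7 = 25*1 - 10 = 15, d_7 = (250 - 15^2)/25 = 25/25 = 1, a_7 = floor((15 + 15)/1) = 30.
  m_8 = 1*30 - 15 = 15, d_8 = (250 - 15^2)/1 = 25/1 = 25: (m_8, d_8) = (m_1, d_1) = (15, 25), so from here the quotients repeat a_1, ..., a_7; the period length is 7.
Hence the expansion of sqrt(250) is a_0 = 15 followed by the repeating block 1, 4, 3, 3, 4, 1, 30 (period 7).

[15; (1, 4, 3, 3, 4, 1, 30)]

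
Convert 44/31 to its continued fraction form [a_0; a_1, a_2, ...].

Run the Euclidean algorithm on 44 and 31; the successive quotients are the partial quotients a_0, a_1, ... (each step inverts the fractional part left over by the previous one):
  44 = 1*31 + 13, so a_0 = 1.
  31 = 2*13 + 5, so a_1 = 2.
  13 = 2*5 + 3, so a_2 = 2.
  5 = 1*3 + 2, so a_3 = 1.
  3 = 1*2 + 1, so a_4 = 1.
  2 = 2*1 + 0, so a_5 = 2.
The remainder reaches 0 after 6 divisions, so the expansion has 6 partial quotients, read off in order.

[1; 2, 2, 1, 1, 2]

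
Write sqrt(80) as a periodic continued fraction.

Write x_i = (sqrt(80) + m_i)/d_i with (m_0, d_0) = (0, 1). a_0 = floor(sqrt(80)) = 8, since 8^2 = 64 <= 80 < 81 = 9^2.
Iterate m_{i+1} = d_i*a_i - m_i, d_{i+1} = (80 - m_{i+1}^2)/d_i, a_{i+1} = floor((a_0 + m_{i+1})/d_{i+1}):
  m_1 = 1*8 - 0 = 8, d_1 = (80 - 8^2)/1 = 16/1 = 16, a_1 = floor((8 + 8)/16) = 1.
  m_2 = 16*1 - 8 = 8, d_2 = (80 - 8^2)/16 = 16/16 = 1, a_2 = floor((8 + 8)/1) = 16.
  m_3 = 1*16 - 8 = 8, d_3 = (80 - 8^2)/1 = 16/1 = 16: (m_3, d_3) = (m_1, d_1) = (8, 16), so from here the quotients repeat a_1, a_2; the period length is 2.
Hence the expansion of sqrt(80) is a_0 = 8 followed by the repeating block 1, 16 (period 2).

[8; (1, 16)]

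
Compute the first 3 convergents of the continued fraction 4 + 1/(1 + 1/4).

4/1, 5/1, 24/5

Using the convergent recurrence p_i = a_i*p_{i-1} + p_{i-2}, q_i = a_i*q_{i-1} + q_{i-2} with p_{-2}=0, p_{-1}=1, q_{-2}=1, q_{-1}=0:
  i=0: a_0=4, p_0 = 4*1 + 0 = 4, q_0 = 4*0 + 1 = 1.
  i=1: a_1=1, p_1 = 1*4 + 1 = 5, q_1 = 1*1 + 0 = 1.
  i=2: a_2=4, p_2 = 4*5 + 4 = 24, q_2 = 4*1 + 1 = 5.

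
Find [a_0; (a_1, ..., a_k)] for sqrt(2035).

Write x_i = (sqrt(2035) + m_i)/d_i with (m_0, d_0) = (0, 1). a_0 = floor(sqrt(2035)) = 45, since 45^2 = 2025 <= 2035 < 2116 = 46^2.
Iterate m_{i+1} = d_i*a_i - m_i, d_{i+1} = (2035 - m_{i+1}^2)/d_i, a_{i+1} = floor((a_0 + m_{i+1})/d_{i+1}):
  m_1 = 1*45 - 0 = 45, d_1 = (2035 - 45^2)/1 = 10/1 = 10, a_1 = floor((45 + 45)/10) = 9.
  m_2 = 10*9 - 45 = 45, d_2 = (2035 - 45^2)/10 = 10/10 = 1, a_2 = floor((45 + 45)/1) = 90.
  m_3 = 1*90 - 45 = 45, d_3 = (2035 - 45^2)/1 = 10/1 = 10: (m_3, d_3) = (m_1, d_1) = (45, 10), so from here the quotients repeat a_1, a_2; the period length is 2.
Hence the expansion of sqrt(2035) is a_0 = 45 followed by the repeating block 9, 90 (period 2).

[45; (9, 90)]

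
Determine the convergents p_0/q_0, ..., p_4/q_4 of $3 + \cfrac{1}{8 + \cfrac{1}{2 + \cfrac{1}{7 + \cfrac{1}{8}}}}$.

Using the convergent recurrence p_i = a_i*p_{i-1} + p_{i-2}, q_i = a_i*q_{i-1} + q_{i-2} with p_{-2}=0, p_{-1}=1, q_{-2}=1, q_{-1}=0:
  i=0: a_0=3, p_0 = 3*1 + 0 = 3, q_0 = 3*0 + 1 = 1.
  i=1: a_1=8, p_1 = 8*3 + 1 = 25, q_1 = 8*1 + 0 = 8.
  i=2: a_2=2, p_2 = 2*25 + 3 = 53, q_2 = 2*8 + 1 = 17.
  i=3: a_3=7, p_3 = 7*53 + 25 = 396, q_3 = 7*17 + 8 = 127.
  i=4: a_4=8, p_4 = 8*396 + 53 = 3221, q_4 = 8*127 + 17 = 1033.

3/1, 25/8, 53/17, 396/127, 3221/1033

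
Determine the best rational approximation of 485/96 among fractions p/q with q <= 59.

293/58

Expand x = 485/96 as a continued fraction with the Euclidean algorithm:
  485 = 5*96 + 5, so a_0 = 5.
  96 = 19*5 + 1, so a_1 = 19.
  5 = 5*1 + 0, so a_2 = 5.
so x = [5; 19, 5].
Convergents (p_i = a_i*p_{i-1} + p_{i-2}, q_i = a_i*q_{i-1} + q_{i-2} with p_{-2}=0, p_{-1}=1, q_{-2}=1, q_{-1}=0), until the denominator exceeds 59:
  i=0: a_0=5, p_0 = 5*1 + 0 = 5, q_0 = 5*0 + 1 = 1.
  i=1: a_1=19, p_1 = 19*5 + 1 = 96, q_1 = 19*1 + 0 = 19.
  i=2: a_2=5, p_2 = 5*96 + 5 = 485, q_2 = 5*19 + 1 = 96.
q_2 = 96 > 59, so the last convergent with denominator <= 59 is p_1/q_1 = 96/19.
The closest fraction with denominator <= 59 is either p_1/q_1 or the intermediate fraction (k*p_1 + p_0)/(k*q_1 + q_0) with the largest k >= 1 whose denominator stays <= 59; these approach x as k grows, and every other convergent or intermediate fraction in range is farther away.
Largest k: floor((59 - q_0)/q_1) = floor((59 - 1)/19) = 3.
That gives (3*96 + 5)/(3*19 + 1) = 293/58.
Compare the errors: |x - 96/19| = |485*19 - 96*96|/(96*19) = 1/1824, and |x - 293/58| = |485*58 - 293*96|/(96*58) = 2/5568.
Cross-multiplying, 2*1824 = 3648 < 5568 = 1*5568, so 2/5568 is smaller: the intermediate fraction 293/58 is closer to x than 96/19.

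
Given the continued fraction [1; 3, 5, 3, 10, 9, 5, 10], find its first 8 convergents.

1/1, 4/3, 21/16, 67/51, 691/526, 6286/4785, 32121/24451, 327496/249295

Using the convergent recurrence p_i = a_i*p_{i-1} + p_{i-2}, q_i = a_i*q_{i-1} + q_{i-2} with p_{-2}=0, p_{-1}=1, q_{-2}=1, q_{-1}=0:
  i=0: a_0=1, p_0 = 1*1 + 0 = 1, q_0 = 1*0 + 1 = 1.
  i=1: a_1=3, p_1 = 3*1 + 1 = 4, q_1 = 3*1 + 0 = 3.
  i=2: a_2=5, p_2 = 5*4 + 1 = 21, q_2 = 5*3 + 1 = 16.
  i=3: a_3=3, p_3 = 3*21 + 4 = 67, q_3 = 3*16 + 3 = 51.
  i=4: a_4=10, p_4 = 10*67 + 21 = 691, q_4 = 10*51 + 16 = 526.
  i=5: a_5=9, p_5 = 9*691 + 67 = 6286, q_5 = 9*526 + 51 = 4785.
  i=6: a_6=5, p_6 = 5*6286 + 691 = 32121, q_6 = 5*4785 + 526 = 24451.
  i=7: a_7=10, p_7 = 10*32121 + 6286 = 327496, q_7 = 10*24451 + 4785 = 249295.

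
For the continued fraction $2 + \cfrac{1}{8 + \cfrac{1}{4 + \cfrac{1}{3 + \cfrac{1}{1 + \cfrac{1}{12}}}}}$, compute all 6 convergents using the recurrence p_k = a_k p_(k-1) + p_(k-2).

2/1, 17/8, 70/33, 227/107, 297/140, 3791/1787

Using the convergent recurrence p_i = a_i*p_{i-1} + p_{i-2}, q_i = a_i*q_{i-1} + q_{i-2} with p_{-2}=0, p_{-1}=1, q_{-2}=1, q_{-1}=0:
  i=0: a_0=2, p_0 = 2*1 + 0 = 2, q_0 = 2*0 + 1 = 1.
  i=1: a_1=8, p_1 = 8*2 + 1 = 17, q_1 = 8*1 + 0 = 8.
  i=2: a_2=4, p_2 = 4*17 + 2 = 70, q_2 = 4*8 + 1 = 33.
  i=3: a_3=3, p_3 = 3*70 + 17 = 227, q_3 = 3*33 + 8 = 107.
  i=4: a_4=1, p_4 = 1*227 + 70 = 297, q_4 = 1*107 + 33 = 140.
  i=5: a_5=12, p_5 = 12*297 + 227 = 3791, q_5 = 12*140 + 107 = 1787.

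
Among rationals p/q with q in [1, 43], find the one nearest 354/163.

Expand x = 354/163 as a continued fraction with the Euclidean algorithm:
  354 = 2*163 + 28, so a_0 = 2.
  163 = 5*28 + 23, so a_1 = 5.
  28 = 1*23 + 5, so a_2 = 1.
  23 = 4*5 + 3, so a_3 = 4.
  5 = 1*3 + 2, so a_4 = 1.
  3 = 1*2 + 1, so a_5 = 1.
  2 = 2*1 + 0, so a_6 = 2.
so x = [2; 5, 1, 4, 1, 1, 2].
Convergents (p_i = a_i*p_{i-1} + p_{i-2}, q_i = a_i*q_{i-1} + q_{i-2} with p_{-2}=0, p_{-1}=1, q_{-2}=1, q_{-1}=0), until the denominator exceeds 43:
  i=0: a_0=2, p_0 = 2*1 + 0 = 2, q_0 = 2*0 + 1 = 1.
  i=1: a_1=5, p_1 = 5*2 + 1 = 11, q_1 = 5*1 + 0 = 5.
  i=2: a_2=1, p_2 = 1*11 + 2 = 13, q_2 = 1*5 + 1 = 6.
  i=3: a_3=4, p_3 = 4*13 + 11 = 63, q_3 = 4*6 + 5 = 29.
  i=4: a_4=1, p_4 = 1*63 + 13 = 76, q_4 = 1*29 + 6 = 35.
  i=5: a_5=1, p_5 = 1*76 + 63 = 139, q_5 = 1*35 + 29 = 64.
q_5 = 64 > 43, so the last convergent with denominator <= 43 is p_4/q_4 = 76/35.
The closest fraction with denominator <= 43 is either p_4/q_4 or the intermediate fraction (k*p_4 + p_3)/(k*q_4 + q_3) with the largest k >= 1 whose denominator stays <= 43; these approach x as k grows, and every other convergent or intermediate fraction in range is farther away.
Largest k: floor((43 - q_3)/q_4) = floor((43 - 29)/35) = 0.
Since k = 0, no intermediate fraction beyond p_4/q_4 has denominator <= 43, so the convergent 76/35 is the closest (its error is |354*35 - 76*163|/(163*35) = 2/5705).

76/35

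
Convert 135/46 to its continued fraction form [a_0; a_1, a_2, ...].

Run the Euclidean algorithm on 135 and 46; the successive quotients are the partial quotients a_0, a_1, ... (each step inverts the fractional part left over by the previous one):
  135 = 2*46 + 43, so a_0 = 2.
  46 = 1*43 + 3, so a_1 = 1.
  43 = 14*3 + 1, so a_2 = 14.
  3 = 3*1 + 0, so a_3 = 3.
The remainder reaches 0 after 4 divisions, so the expansion has 4 partial quotients, read off in order.

[2; 1, 14, 3]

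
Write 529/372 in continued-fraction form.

[1; 2, 2, 1, 2, 2, 2, 3]

Run the Euclidean algorithm on 529 and 372; the successive quotients are the partial quotients a_0, a_1, ... (each step inverts the fractional part left over by the previous one):
  529 = 1*372 + 157, so a_0 = 1.
  372 = 2*157 + 58, so a_1 = 2.
  157 = 2*58 + 41, so a_2 = 2.
  58 = 1*41 + 17, so a_3 = 1.
  41 = 2*17 + 7, so a_4 = 2.
  17 = 2*7 + 3, so a_5 = 2.
  7 = 2*3 + 1, so a_6 = 2.
  3 = 3*1 + 0, so a_7 = 3.
The remainder reaches 0 after 8 divisions, so the expansion has 8 partial quotients, read off in order.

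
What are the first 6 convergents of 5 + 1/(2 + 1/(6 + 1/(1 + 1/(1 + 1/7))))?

5/1, 11/2, 71/13, 82/15, 153/28, 1153/211

Using the convergent recurrence p_i = a_i*p_{i-1} + p_{i-2}, q_i = a_i*q_{i-1} + q_{i-2} with p_{-2}=0, p_{-1}=1, q_{-2}=1, q_{-1}=0:
  i=0: a_0=5, p_0 = 5*1 + 0 = 5, q_0 = 5*0 + 1 = 1.
  i=1: a_1=2, p_1 = 2*5 + 1 = 11, q_1 = 2*1 + 0 = 2.
  i=2: a_2=6, p_2 = 6*11 + 5 = 71, q_2 = 6*2 + 1 = 13.
  i=3: a_3=1, p_3 = 1*71 + 11 = 82, q_3 = 1*13 + 2 = 15.
  i=4: a_4=1, p_4 = 1*82 + 71 = 153, q_4 = 1*15 + 13 = 28.
  i=5: a_5=7, p_5 = 7*153 + 82 = 1153, q_5 = 7*28 + 15 = 211.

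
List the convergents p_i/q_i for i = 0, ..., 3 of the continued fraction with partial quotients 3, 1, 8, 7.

Using the convergent recurrence p_i = a_i*p_{i-1} + p_{i-2}, q_i = a_i*q_{i-1} + q_{i-2} with p_{-2}=0, p_{-1}=1, q_{-2}=1, q_{-1}=0:
  i=0: a_0=3, p_0 = 3*1 + 0 = 3, q_0 = 3*0 + 1 = 1.
  i=1: a_1=1, p_1 = 1*3 + 1 = 4, q_1 = 1*1 + 0 = 1.
  i=2: a_2=8, p_2 = 8*4 + 3 = 35, q_2 = 8*1 + 1 = 9.
  i=3: a_3=7, p_3 = 7*35 + 4 = 249, q_3 = 7*9 + 1 = 64.

3/1, 4/1, 35/9, 249/64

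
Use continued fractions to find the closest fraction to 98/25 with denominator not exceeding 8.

31/8

Expand x = 98/25 as a continued fraction with the Euclidean algorithm:
  98 = 3*25 + 23, so a_0 = 3.
  25 = 1*23 + 2, so a_1 = 1.
  23 = 11*2 + 1, so a_2 = 11.
  2 = 2*1 + 0, so a_3 = 2.
so x = [3; 1, 11, 2].
Convergents (p_i = a_i*p_{i-1} + p_{i-2}, q_i = a_i*q_{i-1} + q_{i-2} with p_{-2}=0, p_{-1}=1, q_{-2}=1, q_{-1}=0), until the denominator exceeds 8:
  i=0: a_0=3, p_0 = 3*1 + 0 = 3, q_0 = 3*0 + 1 = 1.
  i=1: a_1=1, p_1 = 1*3 + 1 = 4, q_1 = 1*1 + 0 = 1.
  i=2: a_2=11, p_2 = 11*4 + 3 = 47, q_2 = 11*1 + 1 = 12.
q_2 = 12 > 8, so the last convergent with denominator <= 8 is p_1/q_1 = 4/1.
The closest fraction with denominator <= 8 is either p_1/q_1 or the intermediate fraction (k*p_1 + p_0)/(k*q_1 + q_0) with the largest k >= 1 whose denominator stays <= 8; these approach x as k grows, and every other convergent or intermediate fraction in range is farther away.
Largest k: floor((8 - q_0)/q_1) = floor((8 - 1)/1) = 7.
That gives (7*4 + 3)/(7*1 + 1) = 31/8.
Compare the errors: |x - 4/1| = |98*1 - 4*25|/(25*1) = 2/25, and |x - 31/8| = |98*8 - 31*25|/(25*8) = 9/200.
Cross-multiplying, 9*25 = 225 < 400 = 2*200, so 9/200 is smaller: the intermediate fraction 31/8 is closer to x than 4/1.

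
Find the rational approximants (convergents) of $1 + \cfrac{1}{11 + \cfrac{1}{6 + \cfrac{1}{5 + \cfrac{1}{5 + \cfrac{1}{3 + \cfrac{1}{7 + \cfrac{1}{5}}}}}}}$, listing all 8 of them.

Using the convergent recurrence p_i = a_i*p_{i-1} + p_{i-2}, q_i = a_i*q_{i-1} + q_{i-2} with p_{-2}=0, p_{-1}=1, q_{-2}=1, q_{-1}=0:
  i=0: a_0=1, p_0 = 1*1 + 0 = 1, q_0 = 1*0 + 1 = 1.
  i=1: a_1=11, p_1 = 11*1 + 1 = 12, q_1 = 11*1 + 0 = 11.
  i=2: a_2=6, p_2 = 6*12 + 1 = 73, q_2 = 6*11 + 1 = 67.
  i=3: a_3=5, p_3 = 5*73 + 12 = 377, q_3 = 5*67 + 11 = 346.
  i=4: a_4=5, p_4 = 5*377 + 73 = 1958, q_4 = 5*346 + 67 = 1797.
  i=5: a_5=3, p_5 = 3*1958 + 377 = 6251, q_5 = 3*1797 + 346 = 5737.
  i=6: a_6=7, p_6 = 7*6251 + 1958 = 45715, q_6 = 7*5737 + 1797 = 41956.
  i=7: a_7=5, p_7 = 5*45715 + 6251 = 234826, q_7 = 5*41956 + 5737 = 215517.

1/1, 12/11, 73/67, 377/346, 1958/1797, 6251/5737, 45715/41956, 234826/215517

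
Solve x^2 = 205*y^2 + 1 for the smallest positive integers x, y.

(x, y) = (39689, 2772)

First expand sqrt(205) as a continued fraction. With x_i = (sqrt(205) + m_i)/d_i and (m_0, d_0) = (0, 1): a_0 = floor(sqrt(205)) = 14, since 14^2 = 196 <= 205 < 225 = 15^2.
Iterate m_{i+1} = d_i*a_i - m_i, d_{i+1} = (205 - m_{i+1}^2)/d_i, a_{i+1} = floor((a_0 + m_{i+1})/d_{i+1}):
  m_1 = 1*14 - 0 = 14, d_1 = (205 - 14^2)/1 = 9/1 = 9, a_1 = floor((14 + 14)/9) = 3.
  m_2 = 9*3 - 14 = 13, d_2 = (205 - 13^2)/9 = 36/9 = 4, a_2 = floor((14 + 13)/4) = 6.
  m_3 = 4*6 - 13 = 11, d_3 = (205 - 11^2)/4 = 84/4 = 21, a_3 = floor((14 + 11)/21) = 1.
  m_4 = 21*1 - 11 = 10, d_4 = (205 - 10^2)/21 = 105/21 = 5, a_4 = floor((14 + 10)/5) = 4.
  m_5 = 5*4 - 10 = 10, d_5 = (205 - 10^2)/5 = 105/5 = 21, a_5 = floor((14 + 10)/21) = 1.
  m_6 = 21*1 - 10 = 11, d_6 = (205 - 11^2)/21 = 84/21 = 4, a_6 = floor((14 + 11)/4) = 6.
  m_7 = 4*6 - 11 = 13, d_7 = (205 - 13^2)/4 = 36/4 = 9, a_7 = floor((14 + 13)/9) = 3.
  m_8 = 9*3 - 13 = 14, d_8 = (205 - 14^2)/9 = 9/9 = 1, a_8 = floor((14 + 14)/1) = 28.
  m_9 = 1*28 - 14 = 14, d_9 = (205 - 14^2)/1 = 9/1 = 9: (m_9, d_9) = (m_1, d_1) = (14, 9), so from here the quotients repeat a_1, ..., a_8; the period length is 8.
So sqrt(205) = [14; (3, 6, 1, 4, 1, 6, 3, 28)] with period length k = 8.
k is even, so the fundamental solution of x^2 - 205y^2 = 1 is (p_{k-1}, q_{k-1}) = (p_7, q_7); compute convergents through index 7.
Convergents (p_i = a_i*p_{i-1} + p_{i-2}, q_i = a_i*q_{i-1} + q_{i-2} with p_{-2}=0, p_{-1}=1, q_{-2}=1, q_{-1}=0):
  i=0: a_0=14, p_0 = 14*1 + 0 = 14, q_0 = 14*0 + 1 = 1.
  i=1: a_1=3, p_1 = 3*14 + 1 = 43, q_1 = 3*1 + 0 = 3.
  i=2: a_2=6, p_2 = 6*43 + 14 = 272, q_2 = 6*3 + 1 = 19.
  i=3: a_3=1, p_3 = 1*272 + 43 = 315, q_3 = 1*19 + 3 = 22.
  i=4: a_4=4, p_4 = 4*315 + 272 = 1532, q_4 = 4*22 + 19 = 107.
  i=5: a_5=1, p_5 = 1*1532 + 315 = 1847, q_5 = 1*107 + 22 = 129.
  i=6: a_6=6, p_6 = 6*1847 + 1532 = 12614, q_6 = 6*129 + 107 = 881.
  i=7: a_7=3, p_7 = 3*12614 + 1847 = 39689, q_7 = 3*881 + 129 = 2772.
Check: 39689^2 - 205*2772^2 = 1575216721 - 1575216720 = 1, so (x, y) = (39689, 2772) solves the equation, and by the theorem it is the least positive solution.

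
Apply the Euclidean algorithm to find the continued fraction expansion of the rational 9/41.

[0; 4, 1, 1, 4]

Run the Euclidean algorithm on 9 and 41; the successive quotients are the partial quotients a_0, a_1, ... (each step inverts the fractional part left over by the previous one):
  9 = 0*41 + 9, so a_0 = 0.
  41 = 4*9 + 5, so a_1 = 4.
  9 = 1*5 + 4, so a_2 = 1.
  5 = 1*4 + 1, so a_3 = 1.
  4 = 4*1 + 0, so a_4 = 4.
The remainder reaches 0 after 5 divisions, so the expansion has 5 partial quotients, read off in order.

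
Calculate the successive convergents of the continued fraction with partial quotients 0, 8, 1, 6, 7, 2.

0/1, 1/8, 1/9, 7/62, 50/443, 107/948

Using the convergent recurrence p_i = a_i*p_{i-1} + p_{i-2}, q_i = a_i*q_{i-1} + q_{i-2} with p_{-2}=0, p_{-1}=1, q_{-2}=1, q_{-1}=0:
  i=0: a_0=0, p_0 = 0*1 + 0 = 0, q_0 = 0*0 + 1 = 1.
  i=1: a_1=8, p_1 = 8*0 + 1 = 1, q_1 = 8*1 + 0 = 8.
  i=2: a_2=1, p_2 = 1*1 + 0 = 1, q_2 = 1*8 + 1 = 9.
  i=3: a_3=6, p_3 = 6*1 + 1 = 7, q_3 = 6*9 + 8 = 62.
  i=4: a_4=7, p_4 = 7*7 + 1 = 50, q_4 = 7*62 + 9 = 443.
  i=5: a_5=2, p_5 = 2*50 + 7 = 107, q_5 = 2*443 + 62 = 948.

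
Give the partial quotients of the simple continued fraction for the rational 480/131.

Run the Euclidean algorithm on 480 and 131; the successive quotients are the partial quotients a_0, a_1, ... (each step inverts the fractional part left over by the previous one):
  480 = 3*131 + 87, so a_0 = 3.
  131 = 1*87 + 44, so a_1 = 1.
  87 = 1*44 + 43, so a_2 = 1.
  44 = 1*43 + 1, so a_3 = 1.
  43 = 43*1 + 0, so a_4 = 43.
The remainder reaches 0 after 5 divisions, so the expansion has 5 partial quotients, read off in order.

[3; 1, 1, 1, 43]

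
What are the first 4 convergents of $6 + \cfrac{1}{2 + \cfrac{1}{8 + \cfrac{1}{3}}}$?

Using the convergent recurrence p_i = a_i*p_{i-1} + p_{i-2}, q_i = a_i*q_{i-1} + q_{i-2} with p_{-2}=0, p_{-1}=1, q_{-2}=1, q_{-1}=0:
  i=0: a_0=6, p_0 = 6*1 + 0 = 6, q_0 = 6*0 + 1 = 1.
  i=1: a_1=2, p_1 = 2*6 + 1 = 13, q_1 = 2*1 + 0 = 2.
  i=2: a_2=8, p_2 = 8*13 + 6 = 110, q_2 = 8*2 + 1 = 17.
  i=3: a_3=3, p_3 = 3*110 + 13 = 343, q_3 = 3*17 + 2 = 53.

6/1, 13/2, 110/17, 343/53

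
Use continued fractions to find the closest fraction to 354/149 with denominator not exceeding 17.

Expand x = 354/149 as a continued fraction with the Euclidean algorithm:
  354 = 2*149 + 56, so a_0 = 2.
  149 = 2*56 + 37, so a_1 = 2.
  56 = 1*37 + 19, so a_2 = 1.
  37 = 1*19 + 18, so a_3 = 1.
  19 = 1*18 + 1, so a_4 = 1.
  18 = 18*1 + 0, so a_5 = 18.
so x = [2; 2, 1, 1, 1, 18].
Convergents (p_i = a_i*p_{i-1} + p_{i-2}, q_i = a_i*q_{i-1} + q_{i-2} with p_{-2}=0, p_{-1}=1, q_{-2}=1, q_{-1}=0), until the denominator exceeds 17:
  i=0: a_0=2, p_0 = 2*1 + 0 = 2, q_0 = 2*0 + 1 = 1.
  i=1: a_1=2, p_1 = 2*2 + 1 = 5, q_1 = 2*1 + 0 = 2.
  i=2: a_2=1, p_2 = 1*5 + 2 = 7, q_2 = 1*2 + 1 = 3.
  i=3: a_3=1, p_3 = 1*7 + 5 = 12, q_3 = 1*3 + 2 = 5.
  i=4: a_4=1, p_4 = 1*12 + 7 = 19, q_4 = 1*5 + 3 = 8.
  i=5: a_5=18, p_5 = 18*19 + 12 = 354, q_5 = 18*8 + 5 = 149.
q_5 = 149 > 17, so the last convergent with denominator <= 17 is p_4/q_4 = 19/8.
The closest fraction with denominator <= 17 is either p_4/q_4 or the intermediate fraction (k*p_4 + p_3)/(k*q_4 + q_3) with the largest k >= 1 whose denominator stays <= 17; these approach x as k grows, and every other convergent or intermediate fraction in range is farther away.
Largest k: floor((17 - q_3)/q_4) = floor((17 - 5)/8) = 1.
That gives (1*19 + 12)/(1*8 + 5) = 31/13.
Compare the errors: |x - 19/8| = |354*8 - 19*149|/(149*8) = 1/1192, and |x - 31/13| = |354*13 - 31*149|/(149*13) = 17/1937.
Cross-multiplying, 1*1937 = 1937 < 20264 = 17*1192, so 1/1192 is smaller: the convergent 19/8 is closer to x than 31/13.

19/8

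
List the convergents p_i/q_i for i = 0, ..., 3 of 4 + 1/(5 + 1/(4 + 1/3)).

Using the convergent recurrence p_i = a_i*p_{i-1} + p_{i-2}, q_i = a_i*q_{i-1} + q_{i-2} with p_{-2}=0, p_{-1}=1, q_{-2}=1, q_{-1}=0:
  i=0: a_0=4, p_0 = 4*1 + 0 = 4, q_0 = 4*0 + 1 = 1.
  i=1: a_1=5, p_1 = 5*4 + 1 = 21, q_1 = 5*1 + 0 = 5.
  i=2: a_2=4, p_2 = 4*21 + 4 = 88, q_2 = 4*5 + 1 = 21.
  i=3: a_3=3, p_3 = 3*88 + 21 = 285, q_3 = 3*21 + 5 = 68.

4/1, 21/5, 88/21, 285/68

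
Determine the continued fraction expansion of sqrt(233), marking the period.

Write x_i = (sqrt(233) + m_i)/d_i with (m_0, d_0) = (0, 1). a_0 = floor(sqrt(233)) = 15, since 15^2 = 225 <= 233 < 256 = 16^2.
Iterate m_{i+1} = d_i*a_i - m_i, d_{i+1} = (233 - m_{i+1}^2)/d_i, a_{i+1} = floor((a_0 + m_{i+1})/d_{i+1}):
  m_1 = 1*15 - 0 = 15, d_1 = (233 - 15^2)/1 = 8/1 = 8, a_1 = floor((15 + 15)/8) = 3.
  m_2 = 8*3 - 15 = 9, d_2 = (233 - 9^2)/8 = 152/8 = 19, a_2 = floor((15 + 9)/19) = 1.
  m_3 = 19*1 - 9 = 10, d_3 = (233 - 10^2)/19 = 133/19 = 7, a_3 = floor((15 + 10)/7) = 3.
  m_4 = 7*3 - 10 = 11, d_4 = (233 - 11^2)/7 = 112/7 = 16, a_4 = floor((15 + 11)/16) = 1.
  m_5 = 16*1 - 11 = 5, d_5 = (233 - 5^2)/16 = 208/16 = 13, a_5 = floor((15 + 5)/13) = 1.
  m_6 = 13*1 - 5 = 8, d_6 = (233 - 8^2)/13 = 169/13 = 13, a_6 = floor((15 + 8)/13) = 1.
  m_7 = 13*1 - 8 = 5, d_7 = (233 - 5^2)/13 = 208/13 = 16, a_7 = floor((15 + 5)/16) = 1.
  m_8 = 16*1 - 5 = 11, d_8 = (233 - 11^2)/16 = 112/16 = 7, a_8 = floor((15 + 11)/7) = 3.
  m_9 = 7*3 - 11 = 10, d_9 = (233 - 10^2)/7 = 133/7 = 19, a_9 = floor((15 + 10)/19) = 1.
  m_10 = 19*1 - 10 = 9, d_10 = (233 - 9^2)/19 = 152/19 = 8, a_10 = floor((15 + 9)/8) = 3.
  m_11 = 8*3 - 9 = 15, d_11 = (233 - 15^2)/8 = 8/8 = 1, a_11 = floor((15 + 15)/1) = 30.
  m_12 = 1*30 - 15 = 15, d_12 = (233 - 15^2)/1 = 8/1 = 8: (m_12, d_12) = (m_1, d_1) = (15, 8), so from here the quotients repeat a_1, ..., a_11; the period length is 11.
Hence the expansion of sqrt(233) is a_0 = 15 followed by the repeating block 3, 1, 3, 1, 1, 1, 1, 3, 1, 3, 30 (period 11).

[15; (3, 1, 3, 1, 1, 1, 1, 3, 1, 3, 30)]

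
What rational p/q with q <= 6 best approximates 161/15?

Expand x = 161/15 as a continued fraction with the Euclidean algorithm:
  161 = 10*15 + 11, so a_0 = 10.
  15 = 1*11 + 4, so a_1 = 1.
  11 = 2*4 + 3, so a_2 = 2.
  4 = 1*3 + 1, so a_3 = 1.
  3 = 3*1 + 0, so a_4 = 3.
so x = [10; 1, 2, 1, 3].
Convergents (p_i = a_i*p_{i-1} + p_{i-2}, q_i = a_i*q_{i-1} + q_{i-2} with p_{-2}=0, p_{-1}=1, q_{-2}=1, q_{-1}=0), until the denominator exceeds 6:
  i=0: a_0=10, p_0 = 10*1 + 0 = 10, q_0 = 10*0 + 1 = 1.
  i=1: a_1=1, p_1 = 1*10 + 1 = 11, q_1 = 1*1 + 0 = 1.
  i=2: a_2=2, p_2 = 2*11 + 10 = 32, q_2 = 2*1 + 1 = 3.
  i=3: a_3=1, p_3 = 1*32 + 11 = 43, q_3 = 1*3 + 1 = 4.
  i=4: a_4=3, p_4 = 3*43 + 32 = 161, q_4 = 3*4 + 3 = 15.
q_4 = 15 > 6, so the last convergent with denominator <= 6 is p_3/q_3 = 43/4.
The closest fraction with denominator <= 6 is either p_3/q_3 or the intermediate fraction (k*p_3 + p_2)/(k*q_3 + q_2) with the largest k >= 1 whose denominator stays <= 6; these approach x as k grows, and every other convergent or intermediate fraction in range is farther away.
Largest k: floor((6 - q_2)/q_3) = floor((6 - 3)/4) = 0.
Since k = 0, no intermediate fraction beyond p_3/q_3 has denominator <= 6, so the convergent 43/4 is the closest (its error is |161*4 - 43*15|/(15*4) = 1/60).

43/4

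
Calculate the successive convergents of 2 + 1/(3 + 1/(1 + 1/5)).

Using the convergent recurrence p_i = a_i*p_{i-1} + p_{i-2}, q_i = a_i*q_{i-1} + q_{i-2} with p_{-2}=0, p_{-1}=1, q_{-2}=1, q_{-1}=0:
  i=0: a_0=2, p_0 = 2*1 + 0 = 2, q_0 = 2*0 + 1 = 1.
  i=1: a_1=3, p_1 = 3*2 + 1 = 7, q_1 = 3*1 + 0 = 3.
  i=2: a_2=1, p_2 = 1*7 + 2 = 9, q_2 = 1*3 + 1 = 4.
  i=3: a_3=5, p_3 = 5*9 + 7 = 52, q_3 = 5*4 + 3 = 23.

2/1, 7/3, 9/4, 52/23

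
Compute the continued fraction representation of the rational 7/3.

[2; 3]

Run the Euclidean algorithm on 7 and 3; the successive quotients are the partial quotients a_0, a_1, ... (each step inverts the fractional part left over by the previous one):
  7 = 2*3 + 1, so a_0 = 2.
  3 = 3*1 + 0, so a_1 = 3.
The remainder reaches 0 after 2 divisions, so the expansion has 2 partial quotients, read off in order.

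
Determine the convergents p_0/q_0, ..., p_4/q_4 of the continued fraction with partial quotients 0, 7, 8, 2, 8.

Using the convergent recurrence p_i = a_i*p_{i-1} + p_{i-2}, q_i = a_i*q_{i-1} + q_{i-2} with p_{-2}=0, p_{-1}=1, q_{-2}=1, q_{-1}=0:
  i=0: a_0=0, p_0 = 0*1 + 0 = 0, q_0 = 0*0 + 1 = 1.
  i=1: a_1=7, p_1 = 7*0 + 1 = 1, q_1 = 7*1 + 0 = 7.
  i=2: a_2=8, p_2 = 8*1 + 0 = 8, q_2 = 8*7 + 1 = 57.
  i=3: a_3=2, p_3 = 2*8 + 1 = 17, q_3 = 2*57 + 7 = 121.
  i=4: a_4=8, p_4 = 8*17 + 8 = 144, q_4 = 8*121 + 57 = 1025.

0/1, 1/7, 8/57, 17/121, 144/1025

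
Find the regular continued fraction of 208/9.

Run the Euclidean algorithm on 208 and 9; the successive quotients are the partial quotients a_0, a_1, ... (each step inverts the fractional part left over by the previous one):
  208 = 23*9 + 1, so a_0 = 23.
  9 = 9*1 + 0, so a_1 = 9.
The remainder reaches 0 after 2 divisions, so the expansion has 2 partial quotients, read off in order.

[23; 9]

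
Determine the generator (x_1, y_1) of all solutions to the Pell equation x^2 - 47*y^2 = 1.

First expand sqrt(47) as a continued fraction. With x_i = (sqrt(47) + m_i)/d_i and (m_0, d_0) = (0, 1): a_0 = floor(sqrt(47)) = 6, since 6^2 = 36 <= 47 < 49 = 7^2.
Iterate m_{i+1} = d_i*a_i - m_i, d_{i+1} = (47 - m_{i+1}^2)/d_i, a_{i+1} = floor((a_0 + m_{i+1})/d_{i+1}):
  m_1 = 1*6 - 0 = 6, d_1 = (47 - 6^2)/1 = 11/1 = 11, a_1 = floor((6 + 6)/11) = 1.
  m_2 = 11*1 - 6 = 5, d_2 = (47 - 5^2)/11 = 22/11 = 2, a_2 = floor((6 + 5)/2) = 5.
  m_3 = 2*5 - 5 = 5, d_3 = (47 - 5^2)/2 = 22/2 = 11, a_3 = floor((6 + 5)/11) = 1.
  m_4 = 11*1 - 5 = 6, d_4 = (47 - 6^2)/11 = 11/11 = 1, a_4 = floor((6 + 6)/1) = 12.
  m_5 = 1*12 - 6 = 6, d_5 = (47 - 6^2)/1 = 11/1 = 11: (m_5, d_5) = (m_1, d_1) = (6, 11), so from here the quotients repeat a_1, ..., a_4; the period length is 4.
So sqrt(47) = [6; (1, 5, 1, 12)] with period length k = 4.
k is even, so the fundamental solution of x^2 - 47y^2 = 1 is (p_{k-1}, q_{k-1}) = (p_3, q_3); compute convergents through index 3.
Convergents (p_i = a_i*p_{i-1} + p_{i-2}, q_i = a_i*q_{i-1} + q_{i-2} with p_{-2}=0, p_{-1}=1, q_{-2}=1, q_{-1}=0):
  i=0: a_0=6, p_0 = 6*1 + 0 = 6, q_0 = 6*0 + 1 = 1.
  i=1: a_1=1, p_1 = 1*6 + 1 = 7, q_1 = 1*1 + 0 = 1.
  i=2: a_2=5, p_2 = 5*7 + 6 = 41, q_2 = 5*1 + 1 = 6.
  i=3: a_3=1, p_3 = 1*41 + 7 = 48, q_3 = 1*6 + 1 = 7.
Check: 48^2 - 47*7^2 = 2304 - 2303 = 1, so (x, y) = (48, 7) solves the equation, and by the theorem it is the least positive solution.

(x, y) = (48, 7)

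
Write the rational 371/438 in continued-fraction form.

Run the Euclidean algorithm on 371 and 438; the successive quotients are the partial quotients a_0, a_1, ... (each step inverts the fractional part left over by the previous one):
  371 = 0*438 + 371, so a_0 = 0.
  438 = 1*371 + 67, so a_1 = 1.
  371 = 5*67 + 36, so a_2 = 5.
  67 = 1*36 + 31, so a_3 = 1.
  36 = 1*31 + 5, so a_4 = 1.
  31 = 6*5 + 1, so a_5 = 6.
  5 = 5*1 + 0, so a_6 = 5.
The remainder reaches 0 after 7 divisions, so the expansion has 7 partial quotients, read off in order.

[0; 1, 5, 1, 1, 6, 5]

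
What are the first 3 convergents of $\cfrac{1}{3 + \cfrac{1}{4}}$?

0/1, 1/3, 4/13

Using the convergent recurrence p_i = a_i*p_{i-1} + p_{i-2}, q_i = a_i*q_{i-1} + q_{i-2} with p_{-2}=0, p_{-1}=1, q_{-2}=1, q_{-1}=0:
  i=0: a_0=0, p_0 = 0*1 + 0 = 0, q_0 = 0*0 + 1 = 1.
  i=1: a_1=3, p_1 = 3*0 + 1 = 1, q_1 = 3*1 + 0 = 3.
  i=2: a_2=4, p_2 = 4*1 + 0 = 4, q_2 = 4*3 + 1 = 13.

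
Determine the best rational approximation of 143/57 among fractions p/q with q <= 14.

5/2

Expand x = 143/57 as a continued fraction with the Euclidean algorithm:
  143 = 2*57 + 29, so a_0 = 2.
  57 = 1*29 + 28, so a_1 = 1.
  29 = 1*28 + 1, so a_2 = 1.
  28 = 28*1 + 0, so a_3 = 28.
so x = [2; 1, 1, 28].
Convergents (p_i = a_i*p_{i-1} + p_{i-2}, q_i = a_i*q_{i-1} + q_{i-2} with p_{-2}=0, p_{-1}=1, q_{-2}=1, q_{-1}=0), until the denominator exceeds 14:
  i=0: a_0=2, p_0 = 2*1 + 0 = 2, q_0 = 2*0 + 1 = 1.
  i=1: a_1=1, p_1 = 1*2 + 1 = 3, q_1 = 1*1 + 0 = 1.
  i=2: a_2=1, p_2 = 1*3 + 2 = 5, q_2 = 1*1 + 1 = 2.
  i=3: a_3=28, p_3 = 28*5 + 3 = 143, q_3 = 28*2 + 1 = 57.
q_3 = 57 > 14, so the last convergent with denominator <= 14 is p_2/q_2 = 5/2.
The closest fraction with denominator <= 14 is either p_2/q_2 or the intermediate fraction (k*p_2 + p_1)/(k*q_2 + q_1) with the largest k >= 1 whose denominator stays <= 14; these approach x as k grows, and every other convergent or intermediate fraction in range is farther away.
Largest k: floor((14 - q_1)/q_2) = floor((14 - 1)/2) = 6.
That gives (6*5 + 3)/(6*2 + 1) = 33/13.
Compare the errors: |x - 5/2| = |143*2 - 5*57|/(57*2) = 1/114, and |x - 33/13| = |143*13 - 33*57|/(57*13) = 22/741.
Cross-multiplying, 1*741 = 741 < 2508 = 22*114, so 1/114 is smaller: the convergent 5/2 is closer to x than 33/13.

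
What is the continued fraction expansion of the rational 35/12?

Run the Euclidean algorithm on 35 and 12; the successive quotients are the partial quotients a_0, a_1, ... (each step inverts the fractional part left over by the previous one):
  35 = 2*12 + 11, so a_0 = 2.
  12 = 1*11 + 1, so a_1 = 1.
  11 = 11*1 + 0, so a_2 = 11.
The remainder reaches 0 after 3 divisions, so the expansion has 3 partial quotients, read off in order.

[2; 1, 11]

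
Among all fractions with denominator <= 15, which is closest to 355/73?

73/15

Expand x = 355/73 as a continued fraction with the Euclidean algorithm:
  355 = 4*73 + 63, so a_0 = 4.
  73 = 1*63 + 10, so a_1 = 1.
  63 = 6*10 + 3, so a_2 = 6.
  10 = 3*3 + 1, so a_3 = 3.
  3 = 3*1 + 0, so a_4 = 3.
so x = [4; 1, 6, 3, 3].
Convergents (p_i = a_i*p_{i-1} + p_{i-2}, q_i = a_i*q_{i-1} + q_{i-2} with p_{-2}=0, p_{-1}=1, q_{-2}=1, q_{-1}=0), until the denominator exceeds 15:
  i=0: a_0=4, p_0 = 4*1 + 0 = 4, q_0 = 4*0 + 1 = 1.
  i=1: a_1=1, p_1 = 1*4 + 1 = 5, q_1 = 1*1 + 0 = 1.
  i=2: a_2=6, p_2 = 6*5 + 4 = 34, q_2 = 6*1 + 1 = 7.
  i=3: a_3=3, p_3 = 3*34 + 5 = 107, q_3 = 3*7 + 1 = 22.
q_3 = 22 > 15, so the last convergent with denominator <= 15 is p_2/q_2 = 34/7.
The closest fraction with denominator <= 15 is either p_2/q_2 or the intermediate fraction (k*p_2 + p_1)/(k*q_2 + q_1) with the largest k >= 1 whose denominator stays <= 15; these approach x as k grows, and every other convergent or intermediate fraction in range is farther away.
Largest k: floor((15 - q_1)/q_2) = floor((15 - 1)/7) = 2.
That gives (2*34 + 5)/(2*7 + 1) = 73/15.
Compare the errors: |x - 34/7| = |355*7 - 34*73|/(73*7) = 3/511, and |x - 73/15| = |355*15 - 73*73|/(73*15) = 4/1095.
Cross-multiplying, 4*511 = 2044 < 3285 = 3*1095, so 4/1095 is smaller: the intermediate fraction 73/15 is closer to x than 34/7.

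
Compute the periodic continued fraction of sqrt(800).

[28; (3, 1, 1, 13, 1, 1, 3, 56)]

Write x_i = (sqrt(800) + m_i)/d_i with (m_0, d_0) = (0, 1). a_0 = floor(sqrt(800)) = 28, since 28^2 = 784 <= 800 < 841 = 29^2.
Iterate m_{i+1} = d_i*a_i - m_i, d_{i+1} = (800 - m_{i+1}^2)/d_i, a_{i+1} = floor((a_0 + m_{i+1})/d_{i+1}):
  m_1 = 1*28 - 0 = 28, d_1 = (800 - 28^2)/1 = 16/1 = 16, a_1 = floor((28 + 28)/16) = 3.
  m_2 = 16*3 - 28 = 20, d_2 = (800 - 20^2)/16 = 400/16 = 25, a_2 = floor((28 + 20)/25) = 1.
  m_3 = 25*1 - 20 = 5, d_3 = (800 - 5^2)/25 = 775/25 = 31, a_3 = floor((28 + 5)/31) = 1.
  m_4 = 31*1 - 5 = 26, d_4 = (800 - 26^2)/31 = 124/31 = 4, a_4 = floor((28 + 26)/4) = 13.
  m_5 = 4*13 - 26 = 26, d_5 = (800 - 26^2)/4 = 124/4 = 31, a_5 = floor((28 + 26)/31) = 1.
  m_6 = 31*1 - 26 = 5, d_6 = (800 - 5^2)/31 = 775/31 = 25, a_6 = floor((28 + 5)/25) = 1.
  m_7 = 25*1 - 5 = 20, d_7 = (800 - 20^2)/25 = 400/25 = 16, a_7 = floor((28 + 20)/16) = 3.
  m_8 = 16*3 - 20 = 28, d_8 = (800 - 28^2)/16 = 16/16 = 1, a_8 = floor((28 + 28)/1) = 56.
  m_9 = 1*56 - 28 = 28, d_9 = (800 - 28^2)/1 = 16/1 = 16: (m_9, d_9) = (m_1, d_1) = (28, 16), so from here the quotients repeat a_1, ..., a_8; the period length is 8.
Hence the expansion of sqrt(800) is a_0 = 28 followed by the repeating block 3, 1, 1, 13, 1, 1, 3, 56 (period 8).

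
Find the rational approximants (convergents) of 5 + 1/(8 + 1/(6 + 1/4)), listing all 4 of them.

Using the convergent recurrence p_i = a_i*p_{i-1} + p_{i-2}, q_i = a_i*q_{i-1} + q_{i-2} with p_{-2}=0, p_{-1}=1, q_{-2}=1, q_{-1}=0:
  i=0: a_0=5, p_0 = 5*1 + 0 = 5, q_0 = 5*0 + 1 = 1.
  i=1: a_1=8, p_1 = 8*5 + 1 = 41, q_1 = 8*1 + 0 = 8.
  i=2: a_2=6, p_2 = 6*41 + 5 = 251, q_2 = 6*8 + 1 = 49.
  i=3: a_3=4, p_3 = 4*251 + 41 = 1045, q_3 = 4*49 + 8 = 204.

5/1, 41/8, 251/49, 1045/204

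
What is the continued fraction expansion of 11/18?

[0; 1, 1, 1, 1, 3]

Run the Euclidean algorithm on 11 and 18; the successive quotients are the partial quotients a_0, a_1, ... (each step inverts the fractional part left over by the previous one):
  11 = 0*18 + 11, so a_0 = 0.
  18 = 1*11 + 7, so a_1 = 1.
  11 = 1*7 + 4, so a_2 = 1.
  7 = 1*4 + 3, so a_3 = 1.
  4 = 1*3 + 1, so a_4 = 1.
  3 = 3*1 + 0, so a_5 = 3.
The remainder reaches 0 after 6 divisions, so the expansion has 6 partial quotients, read off in order.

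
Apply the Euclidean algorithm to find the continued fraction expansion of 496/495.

Run the Euclidean algorithm on 496 and 495; the successive quotients are the partial quotients a_0, a_1, ... (each step inverts the fractional part left over by the previous one):
  496 = 1*495 + 1, so a_0 = 1.
  495 = 495*1 + 0, so a_1 = 495.
The remainder reaches 0 after 2 divisions, so the expansion has 2 partial quotients, read off in order.

[1; 495]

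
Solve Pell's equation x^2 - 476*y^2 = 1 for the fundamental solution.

First expand sqrt(476) as a continued fraction. With x_i = (sqrt(476) + m_i)/d_i and (m_0, d_0) = (0, 1): a_0 = floor(sqrt(476)) = 21, since 21^2 = 441 <= 476 < 484 = 22^2.
Iterate m_{i+1} = d_i*a_i - m_i, d_{i+1} = (476 - m_{i+1}^2)/d_i, a_{i+1} = floor((a_0 + m_{i+1})/d_{i+1}):
  m_1 = 1*21 - 0 = 21, d_1 = (476 - 21^2)/1 = 35/1 = 35, a_1 = floor((21 + 21)/35) = 1.
  m_2 = 35*1 - 21 = 14, d_2 = (476 - 14^2)/35 = 280/35 = 8, a_2 = floor((21 + 14)/8) = 4.
  m_3 = 8*4 - 14 = 18, d_3 = (476 - 18^2)/8 = 152/8 = 19, a_3 = floor((21 + 18)/19) = 2.
  m_4 = 19*2 - 18 = 20, d_4 = (476 - 20^2)/19 = 76/19 = 4, a_4 = floor((21 + 20)/4) = 10.
  m_5 = 4*10 - 20 = 20, d_5 = (476 - 20^2)/4 = 76/4 = 19, a_5 = floor((21 + 20)/19) = 2.
  m_6 = 19*2 - 20 = 18, d_6 = (476 - 18^2)/19 = 152/19 = 8, a_6 = floor((21 + 18)/8) = 4.
  m_7 = 8*4 - 18 = 14, d_7 = (476 - 14^2)/8 = 280/8 = 35, a_7 = floor((21 + 14)/35) = 1.
  m_8 = 35*1 - 14 = 21, d_8 = (476 - 21^2)/35 = 35/35 = 1, a_8 = floor((21 + 21)/1) = 42.
  m_9 = 1*42 - 21 = 21, d_9 = (476 - 21^2)/1 = 35/1 = 35: (m_9, d_9) = (m_1, d_1) = (21, 35), so from here the quotients repeat a_1, ..., a_8; the period length is 8.
So sqrt(476) = [21; (1, 4, 2, 10, 2, 4, 1, 42)] with period length k = 8.
k is even, so the fundamental solution of x^2 - 476y^2 = 1 is (p_{k-1}, q_{k-1}) = (p_7, q_7); compute convergents through index 7.
Convergents (p_i = a_i*p_{i-1} + p_{i-2}, q_i = a_i*q_{i-1} + q_{i-2} with p_{-2}=0, p_{-1}=1, q_{-2}=1, q_{-1}=0):
  i=0: a_0=21, p_0 = 21*1 + 0 = 21, q_0 = 21*0 + 1 = 1.
  i=1: a_1=1, p_1 = 1*21 + 1 = 22, q_1 = 1*1 + 0 = 1.
  i=2: a_2=4, p_2 = 4*22 + 21 = 109, q_2 = 4*1 + 1 = 5.
  i=3: a_3=2, p_3 = 2*109 + 22 = 240, q_3 = 2*5 + 1 = 11.
  i=4: a_4=10, p_4 = 10*240 + 109 = 2509, q_4 = 10*11 + 5 = 115.
  i=5: a_5=2, p_5 = 2*2509 + 240 = 5258, q_5 = 2*115 + 11 = 241.
  i=6: a_6=4, p_6 = 4*5258 + 2509 = 23541, q_6 = 4*241 + 115 = 1079.
  i=7: a_7=1, p_7 = 1*23541 + 5258 = 28799, q_7 = 1*1079 + 241 = 1320.
Check: 28799^2 - 476*1320^2 = 829382401 - 829382400 = 1, so (x, y) = (28799, 1320) solves the equation, and by the theorem it is the least positive solution.

(x, y) = (28799, 1320)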